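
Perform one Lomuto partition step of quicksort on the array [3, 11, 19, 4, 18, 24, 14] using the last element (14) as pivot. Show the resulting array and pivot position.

Lomuto partition with pivot = 14:

Initial array: [3, 11, 19, 4, 18, 24, 14]

arr[0]=3 <= 14: swap with position 0, array becomes [3, 11, 19, 4, 18, 24, 14]
arr[1]=11 <= 14: swap with position 1, array becomes [3, 11, 19, 4, 18, 24, 14]
arr[2]=19 > 14: no swap
arr[3]=4 <= 14: swap with position 2, array becomes [3, 11, 4, 19, 18, 24, 14]
arr[4]=18 > 14: no swap
arr[5]=24 > 14: no swap

Place pivot at position 3: [3, 11, 4, 14, 18, 24, 19]
Pivot position: 3

After partitioning with pivot 14, the array becomes [3, 11, 4, 14, 18, 24, 19]. The pivot is placed at index 3. All elements to the left of the pivot are <= 14, and all elements to the right are > 14.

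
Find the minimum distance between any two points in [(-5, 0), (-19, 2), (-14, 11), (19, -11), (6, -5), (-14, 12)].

Computing all pairwise distances among 6 points:

d((-5, 0), (-19, 2)) = 14.1421
d((-5, 0), (-14, 11)) = 14.2127
d((-5, 0), (19, -11)) = 26.4008
d((-5, 0), (6, -5)) = 12.083
d((-5, 0), (-14, 12)) = 15.0
d((-19, 2), (-14, 11)) = 10.2956
d((-19, 2), (19, -11)) = 40.1622
d((-19, 2), (6, -5)) = 25.9615
d((-19, 2), (-14, 12)) = 11.1803
d((-14, 11), (19, -11)) = 39.6611
d((-14, 11), (6, -5)) = 25.6125
d((-14, 11), (-14, 12)) = 1.0 <-- minimum
d((19, -11), (6, -5)) = 14.3178
d((19, -11), (-14, 12)) = 40.2244
d((6, -5), (-14, 12)) = 26.2488

Closest pair: (-14, 11) and (-14, 12) with distance 1.0

The closest pair is (-14, 11) and (-14, 12) with Euclidean distance 1.0. For 6 points, brute-force pairwise comparison is shown above. For large n, the divide-and-conquer algorithm (sort by x, recurse on halves, check the dividing strip) achieves O(n log n).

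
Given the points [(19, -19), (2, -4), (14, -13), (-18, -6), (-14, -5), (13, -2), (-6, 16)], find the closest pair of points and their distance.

Computing all pairwise distances among 7 points:

d((19, -19), (2, -4)) = 22.6716
d((19, -19), (14, -13)) = 7.8102
d((19, -19), (-18, -6)) = 39.2173
d((19, -19), (-14, -5)) = 35.8469
d((19, -19), (13, -2)) = 18.0278
d((19, -19), (-6, 16)) = 43.0116
d((2, -4), (14, -13)) = 15.0
d((2, -4), (-18, -6)) = 20.0998
d((2, -4), (-14, -5)) = 16.0312
d((2, -4), (13, -2)) = 11.1803
d((2, -4), (-6, 16)) = 21.5407
d((14, -13), (-18, -6)) = 32.7567
d((14, -13), (-14, -5)) = 29.1204
d((14, -13), (13, -2)) = 11.0454
d((14, -13), (-6, 16)) = 35.2278
d((-18, -6), (-14, -5)) = 4.1231 <-- minimum
d((-18, -6), (13, -2)) = 31.257
d((-18, -6), (-6, 16)) = 25.0599
d((-14, -5), (13, -2)) = 27.1662
d((-14, -5), (-6, 16)) = 22.4722
d((13, -2), (-6, 16)) = 26.1725

Closest pair: (-18, -6) and (-14, -5) with distance 4.1231

The closest pair is (-18, -6) and (-14, -5) with Euclidean distance 4.1231. For 7 points, brute-force pairwise comparison is shown above. For large n, the divide-and-conquer algorithm (sort by x, recurse on halves, check the dividing strip) achieves O(n log n).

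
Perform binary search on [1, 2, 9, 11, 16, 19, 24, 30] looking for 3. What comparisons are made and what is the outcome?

Binary search for 3 in [1, 2, 9, 11, 16, 19, 24, 30]:

lo=0, hi=7, mid=3, arr[mid]=11 -> 11 > 3, search left half
lo=0, hi=2, mid=1, arr[mid]=2 -> 2 < 3, search right half
lo=2, hi=2, mid=2, arr[mid]=9 -> 9 > 3, search left half
lo=2 > hi=1, target 3 not found

Binary search determines that 3 is not in the array after 3 comparisons. The search space was exhausted without finding the target.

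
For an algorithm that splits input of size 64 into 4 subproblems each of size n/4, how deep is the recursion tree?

For divide and conquer with division factor 4:

Problem sizes at each level:
Level 0: 64
Level 1: 16
Level 2: 4
Level 3: 1

The root is level 0 and the size-1 base case is level 3 (the tree spans levels 0 through 3, i.e. 4 levels counting the root), so the depth is the number of divisions: log_4(64) = 3

The recursion tree depth is log_4(64) = 3. At each level, the problem size is divided by 4, so it takes 3 divisions to reduce to a base case of size 1. The algorithm makes 4 recursive calls at each level.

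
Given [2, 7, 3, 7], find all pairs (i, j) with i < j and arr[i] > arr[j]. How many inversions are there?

Finding inversions in [2, 7, 3, 7]:

(1, 2): arr[1]=7 > arr[2]=3

Total inversions: 1

The array has 1 inversion(s): (1,2). Each pair (i,j) satisfies i < j and arr[i] > arr[j].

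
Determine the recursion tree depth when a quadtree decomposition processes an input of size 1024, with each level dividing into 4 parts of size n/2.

For divide and conquer with division factor 2:

Problem sizes at each level:
Level 0: 1024
Level 1: 512
Level 2: 256
Level 3: 128
Level 4: 64
Level 5: 32
Level 6: 16
Level 7: 8
Level 8: 4
Level 9: 2
Level 10: 1

The root is level 0 and the size-1 base case is level 10 (the tree spans levels 0 through 10, i.e. 11 levels counting the root), so the depth is the number of divisions: log_2(1024) = 10

The recursion tree depth is log_2(1024) = 10. At each level, the problem size is divided by 2, so it takes 10 divisions to reduce to a base case of size 1. The algorithm makes 4 recursive calls at each level.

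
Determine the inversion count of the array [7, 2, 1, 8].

Finding inversions in [7, 2, 1, 8]:

(0, 1): arr[0]=7 > arr[1]=2
(0, 2): arr[0]=7 > arr[2]=1
(1, 2): arr[1]=2 > arr[2]=1

Total inversions: 3

The array has 3 inversion(s): (0,1), (0,2), (1,2). Each pair (i,j) satisfies i < j and arr[i] > arr[j].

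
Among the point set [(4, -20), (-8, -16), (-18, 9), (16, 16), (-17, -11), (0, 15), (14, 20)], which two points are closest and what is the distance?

Computing all pairwise distances among 7 points:

d((4, -20), (-8, -16)) = 12.6491
d((4, -20), (-18, 9)) = 36.4005
d((4, -20), (16, 16)) = 37.9473
d((4, -20), (-17, -11)) = 22.8473
d((4, -20), (0, 15)) = 35.2278
d((4, -20), (14, 20)) = 41.2311
d((-8, -16), (-18, 9)) = 26.9258
d((-8, -16), (16, 16)) = 40.0
d((-8, -16), (-17, -11)) = 10.2956
d((-8, -16), (0, 15)) = 32.0156
d((-8, -16), (14, 20)) = 42.19
d((-18, 9), (16, 16)) = 34.7131
d((-18, 9), (-17, -11)) = 20.025
d((-18, 9), (0, 15)) = 18.9737
d((-18, 9), (14, 20)) = 33.8378
d((16, 16), (-17, -11)) = 42.638
d((16, 16), (0, 15)) = 16.0312
d((16, 16), (14, 20)) = 4.4721 <-- minimum
d((-17, -11), (0, 15)) = 31.0644
d((-17, -11), (14, 20)) = 43.8406
d((0, 15), (14, 20)) = 14.8661

Closest pair: (16, 16) and (14, 20) with distance 4.4721

The closest pair is (16, 16) and (14, 20) with Euclidean distance 4.4721. For 7 points, brute-force pairwise comparison is shown above. For large n, the divide-and-conquer algorithm (sort by x, recurse on halves, check the dividing strip) achieves O(n log n).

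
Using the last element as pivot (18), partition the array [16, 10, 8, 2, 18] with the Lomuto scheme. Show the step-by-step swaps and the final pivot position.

Lomuto partition with pivot = 18:

Initial array: [16, 10, 8, 2, 18]

arr[0]=16 <= 18: swap with position 0, array becomes [16, 10, 8, 2, 18]
arr[1]=10 <= 18: swap with position 1, array becomes [16, 10, 8, 2, 18]
arr[2]=8 <= 18: swap with position 2, array becomes [16, 10, 8, 2, 18]
arr[3]=2 <= 18: swap with position 3, array becomes [16, 10, 8, 2, 18]

Place pivot at position 4: [16, 10, 8, 2, 18]
Pivot position: 4

After partitioning with pivot 18, the array becomes [16, 10, 8, 2, 18]. The pivot is placed at index 4. All elements to the left of the pivot are <= 18, and all elements to the right are > 18.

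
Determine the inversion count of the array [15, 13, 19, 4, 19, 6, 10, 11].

Finding inversions in [15, 13, 19, 4, 19, 6, 10, 11]:

(0, 1): arr[0]=15 > arr[1]=13
(0, 3): arr[0]=15 > arr[3]=4
(0, 5): arr[0]=15 > arr[5]=6
(0, 6): arr[0]=15 > arr[6]=10
(0, 7): arr[0]=15 > arr[7]=11
(1, 3): arr[1]=13 > arr[3]=4
(1, 5): arr[1]=13 > arr[5]=6
(1, 6): arr[1]=13 > arr[6]=10
(1, 7): arr[1]=13 > arr[7]=11
(2, 3): arr[2]=19 > arr[3]=4
(2, 5): arr[2]=19 > arr[5]=6
(2, 6): arr[2]=19 > arr[6]=10
(2, 7): arr[2]=19 > arr[7]=11
(4, 5): arr[4]=19 > arr[5]=6
(4, 6): arr[4]=19 > arr[6]=10
(4, 7): arr[4]=19 > arr[7]=11

Total inversions: 16

The array has 16 inversion(s): (0,1), (0,3), (0,5), (0,6), (0,7), (1,3), (1,5), (1,6), (1,7), (2,3), (2,5), (2,6), (2,7), (4,5), (4,6), (4,7). Each pair (i,j) satisfies i < j and arr[i] > arr[j].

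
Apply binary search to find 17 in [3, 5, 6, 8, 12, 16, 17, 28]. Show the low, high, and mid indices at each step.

Binary search for 17 in [3, 5, 6, 8, 12, 16, 17, 28]:

lo=0, hi=7, mid=3, arr[mid]=8 -> 8 < 17, search right half
lo=4, hi=7, mid=5, arr[mid]=16 -> 16 < 17, search right half
lo=6, hi=7, mid=6, arr[mid]=17 -> Found target at index 6!

Binary search finds 17 at index 6 after 3 comparisons. The search repeatedly halves the search space by comparing with the middle element.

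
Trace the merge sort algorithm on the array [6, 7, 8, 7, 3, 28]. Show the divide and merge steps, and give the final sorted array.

Merge sort trace:

Split: [6, 7, 8, 7, 3, 28] -> [6, 7, 8] and [7, 3, 28]
  Split: [6, 7, 8] -> [6] and [7, 8]
    Split: [7, 8] -> [7] and [8]
    Merge: [7] + [8] -> [7, 8]
  Merge: [6] + [7, 8] -> [6, 7, 8]
  Split: [7, 3, 28] -> [7] and [3, 28]
    Split: [3, 28] -> [3] and [28]
    Merge: [3] + [28] -> [3, 28]
  Merge: [7] + [3, 28] -> [3, 7, 28]
Merge: [6, 7, 8] + [3, 7, 28] -> [3, 6, 7, 7, 8, 28]

Final sorted array: [3, 6, 7, 7, 8, 28]

The merge sort proceeds by recursively splitting the array and merging sorted halves.
After all merges, the sorted array is [3, 6, 7, 7, 8, 28].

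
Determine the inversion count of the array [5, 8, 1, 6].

Finding inversions in [5, 8, 1, 6]:

(0, 2): arr[0]=5 > arr[2]=1
(1, 2): arr[1]=8 > arr[2]=1
(1, 3): arr[1]=8 > arr[3]=6

Total inversions: 3

The array has 3 inversion(s): (0,2), (1,2), (1,3). Each pair (i,j) satisfies i < j and arr[i] > arr[j].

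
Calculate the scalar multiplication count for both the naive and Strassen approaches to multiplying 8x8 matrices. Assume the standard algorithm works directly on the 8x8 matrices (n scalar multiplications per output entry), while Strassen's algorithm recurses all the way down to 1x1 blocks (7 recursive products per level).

Matrix multiplication for 8x8 matrices:

Standard algorithm: 8^3 = 512 multiplications
Strassen's algorithm: 7^(log2(8)) = 7^3 = 343 multiplications
Savings: 512 - 343 = 169 multiplications

Standard: 512 multiplications (8^3). Strassen: 343 multiplications (7^3). Strassen reduces 8 recursive multiplications to 7 at each level.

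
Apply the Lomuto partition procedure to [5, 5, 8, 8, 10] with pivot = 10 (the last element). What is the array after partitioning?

Lomuto partition with pivot = 10:

Initial array: [5, 5, 8, 8, 10]

arr[0]=5 <= 10: swap with position 0, array becomes [5, 5, 8, 8, 10]
arr[1]=5 <= 10: swap with position 1, array becomes [5, 5, 8, 8, 10]
arr[2]=8 <= 10: swap with position 2, array becomes [5, 5, 8, 8, 10]
arr[3]=8 <= 10: swap with position 3, array becomes [5, 5, 8, 8, 10]

Place pivot at position 4: [5, 5, 8, 8, 10]
Pivot position: 4

After partitioning with pivot 10, the array becomes [5, 5, 8, 8, 10]. The pivot is placed at index 4. All elements to the left of the pivot are <= 10, and all elements to the right are > 10.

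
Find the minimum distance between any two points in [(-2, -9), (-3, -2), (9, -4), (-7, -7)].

Computing all pairwise distances among 4 points:

d((-2, -9), (-3, -2)) = 7.0711
d((-2, -9), (9, -4)) = 12.083
d((-2, -9), (-7, -7)) = 5.3852 <-- minimum
d((-3, -2), (9, -4)) = 12.1655
d((-3, -2), (-7, -7)) = 6.4031
d((9, -4), (-7, -7)) = 16.2788

Closest pair: (-2, -9) and (-7, -7) with distance 5.3852

The closest pair is (-2, -9) and (-7, -7) with Euclidean distance 5.3852. For 4 points, brute-force pairwise comparison is shown above. For large n, the divide-and-conquer algorithm (sort by x, recurse on halves, check the dividing strip) achieves O(n log n).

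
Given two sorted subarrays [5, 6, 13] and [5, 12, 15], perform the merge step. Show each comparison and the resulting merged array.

Merging process:

Compare 5 vs 5: take 5 from left. Merged: [5]
Compare 6 vs 5: take 5 from right. Merged: [5, 5]
Compare 6 vs 12: take 6 from left. Merged: [5, 5, 6]
Compare 13 vs 12: take 12 from right. Merged: [5, 5, 6, 12]
Compare 13 vs 15: take 13 from left. Merged: [5, 5, 6, 12, 13]
Append remaining from right: [15]. Merged: [5, 5, 6, 12, 13, 15]

Final merged array: [5, 5, 6, 12, 13, 15]
Total comparisons: 5

The merged array is [5, 5, 6, 12, 13, 15], requiring 5 comparisons. The merge step runs in O(n) time where n is the total number of elements.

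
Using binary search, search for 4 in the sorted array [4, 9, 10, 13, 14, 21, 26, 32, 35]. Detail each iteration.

Binary search for 4 in [4, 9, 10, 13, 14, 21, 26, 32, 35]:

lo=0, hi=8, mid=4, arr[mid]=14 -> 14 > 4, search left half
lo=0, hi=3, mid=1, arr[mid]=9 -> 9 > 4, search left half
lo=0, hi=0, mid=0, arr[mid]=4 -> Found target at index 0!

Binary search finds 4 at index 0 after 3 comparisons. The search repeatedly halves the search space by comparing with the middle element.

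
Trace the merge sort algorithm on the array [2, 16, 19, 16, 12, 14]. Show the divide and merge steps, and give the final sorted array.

Merge sort trace:

Split: [2, 16, 19, 16, 12, 14] -> [2, 16, 19] and [16, 12, 14]
  Split: [2, 16, 19] -> [2] and [16, 19]
    Split: [16, 19] -> [16] and [19]
    Merge: [16] + [19] -> [16, 19]
  Merge: [2] + [16, 19] -> [2, 16, 19]
  Split: [16, 12, 14] -> [16] and [12, 14]
    Split: [12, 14] -> [12] and [14]
    Merge: [12] + [14] -> [12, 14]
  Merge: [16] + [12, 14] -> [12, 14, 16]
Merge: [2, 16, 19] + [12, 14, 16] -> [2, 12, 14, 16, 16, 19]

Final sorted array: [2, 12, 14, 16, 16, 19]

The merge sort proceeds by recursively splitting the array and merging sorted halves.
After all merges, the sorted array is [2, 12, 14, 16, 16, 19].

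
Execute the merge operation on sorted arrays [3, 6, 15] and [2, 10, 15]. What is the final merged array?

Merging process:

Compare 3 vs 2: take 2 from right. Merged: [2]
Compare 3 vs 10: take 3 from left. Merged: [2, 3]
Compare 6 vs 10: take 6 from left. Merged: [2, 3, 6]
Compare 15 vs 10: take 10 from right. Merged: [2, 3, 6, 10]
Compare 15 vs 15: take 15 from left. Merged: [2, 3, 6, 10, 15]
Append remaining from right: [15]. Merged: [2, 3, 6, 10, 15, 15]

Final merged array: [2, 3, 6, 10, 15, 15]
Total comparisons: 5

The merged array is [2, 3, 6, 10, 15, 15], requiring 5 comparisons. The merge step runs in O(n) time where n is the total number of elements.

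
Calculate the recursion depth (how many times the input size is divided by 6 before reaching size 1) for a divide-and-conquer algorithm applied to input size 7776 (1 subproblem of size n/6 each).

For divide and conquer with division factor 6:

Problem sizes at each level:
Level 0: 7776
Level 1: 1296
Level 2: 216
Level 3: 36
Level 4: 6
Level 5: 1

The root is level 0 and the size-1 base case is level 5 (the tree spans levels 0 through 5, i.e. 6 levels counting the root), so the depth is the number of divisions: log_6(7776) = 5

The recursion tree depth is log_6(7776) = 5. At each level, the problem size is divided by 6, so it takes 5 divisions to reduce to a base case of size 1. The algorithm makes 1 recursive call at each level.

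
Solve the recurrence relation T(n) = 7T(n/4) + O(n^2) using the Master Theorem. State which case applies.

Master Theorem for T(n) = 7T(n/4) + O(n^2):

a = 7, b = 4, c = 2
log_b(a) = log_4(7) = 1.4037

Case 3: c = 2 > log_4(7) = 1.4037
T(n) = O(n^2) = O(n^2)

For T(n) = 7T(n/4) + O(n^2): log_4(7) = 1.4037. This is Case 3 of the Master Theorem (c > log_b(a), work dominated by root), giving O(n^2).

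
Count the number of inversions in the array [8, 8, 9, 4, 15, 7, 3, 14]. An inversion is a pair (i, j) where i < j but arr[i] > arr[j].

Finding inversions in [8, 8, 9, 4, 15, 7, 3, 14]:

(0, 3): arr[0]=8 > arr[3]=4
(0, 5): arr[0]=8 > arr[5]=7
(0, 6): arr[0]=8 > arr[6]=3
(1, 3): arr[1]=8 > arr[3]=4
(1, 5): arr[1]=8 > arr[5]=7
(1, 6): arr[1]=8 > arr[6]=3
(2, 3): arr[2]=9 > arr[3]=4
(2, 5): arr[2]=9 > arr[5]=7
(2, 6): arr[2]=9 > arr[6]=3
(3, 6): arr[3]=4 > arr[6]=3
(4, 5): arr[4]=15 > arr[5]=7
(4, 6): arr[4]=15 > arr[6]=3
(4, 7): arr[4]=15 > arr[7]=14
(5, 6): arr[5]=7 > arr[6]=3

Total inversions: 14

The array has 14 inversion(s): (0,3), (0,5), (0,6), (1,3), (1,5), (1,6), (2,3), (2,5), (2,6), (3,6), (4,5), (4,6), (4,7), (5,6). Each pair (i,j) satisfies i < j and arr[i] > arr[j].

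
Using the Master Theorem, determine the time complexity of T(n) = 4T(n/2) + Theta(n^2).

Master Theorem for T(n) = 4T(n/2) + O(n^2):

a = 4, b = 2, c = 2
log_b(a) = log_2(4) = 2.0000

Case 2: c = 2 = log_2(4) = 2.0000
T(n) = O(n^2 log n) = O(n^2 log n)

For T(n) = 4T(n/2) + O(n^2): log_2(4) = 2.0000. This is Case 2 of the Master Theorem (c = log_b(a), equal work at all levels), giving O(n^2 log n).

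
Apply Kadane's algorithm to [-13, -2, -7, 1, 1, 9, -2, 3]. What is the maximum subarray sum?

Using Kadane's algorithm on [-13, -2, -7, 1, 1, 9, -2, 3]:

Scanning through the array:
Position 1 (value -2): max_ending_here = -2, max_so_far = -2
Position 2 (value -7): max_ending_here = -7, max_so_far = -2
Position 3 (value 1): max_ending_here = 1, max_so_far = 1
Position 4 (value 1): max_ending_here = 2, max_so_far = 2
Position 5 (value 9): max_ending_here = 11, max_so_far = 11
Position 6 (value -2): max_ending_here = 9, max_so_far = 11
Position 7 (value 3): max_ending_here = 12, max_so_far = 12

Maximum subarray: [1, 1, 9, -2, 3]
Maximum sum: 12

The maximum subarray is [1, 1, 9, -2, 3] with sum 12. This subarray runs from index 3 to index 7.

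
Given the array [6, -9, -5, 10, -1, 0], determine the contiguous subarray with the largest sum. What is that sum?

Using Kadane's algorithm on [6, -9, -5, 10, -1, 0]:

Scanning through the array:
Position 1 (value -9): max_ending_here = -3, max_so_far = 6
Position 2 (value -5): max_ending_here = -5, max_so_far = 6
Position 3 (value 10): max_ending_here = 10, max_so_far = 10
Position 4 (value -1): max_ending_here = 9, max_so_far = 10
Position 5 (value 0): max_ending_here = 9, max_so_far = 10

Maximum subarray: [10]
Maximum sum: 10

The maximum subarray is [10] with sum 10. This subarray runs from index 3 to index 3.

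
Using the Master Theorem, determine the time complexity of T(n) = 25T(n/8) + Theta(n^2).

Master Theorem for T(n) = 25T(n/8) + O(n^2):

a = 25, b = 8, c = 2
log_b(a) = log_8(25) = 1.5480

Case 3: c = 2 > log_8(25) = 1.5480
T(n) = O(n^2) = O(n^2)

For T(n) = 25T(n/8) + O(n^2): log_8(25) = 1.5480. This is Case 3 of the Master Theorem (c > log_b(a), work dominated by root), giving O(n^2).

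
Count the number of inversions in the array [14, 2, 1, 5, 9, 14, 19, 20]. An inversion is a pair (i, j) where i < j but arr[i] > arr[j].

Finding inversions in [14, 2, 1, 5, 9, 14, 19, 20]:

(0, 1): arr[0]=14 > arr[1]=2
(0, 2): arr[0]=14 > arr[2]=1
(0, 3): arr[0]=14 > arr[3]=5
(0, 4): arr[0]=14 > arr[4]=9
(1, 2): arr[1]=2 > arr[2]=1

Total inversions: 5

The array has 5 inversion(s): (0,1), (0,2), (0,3), (0,4), (1,2). Each pair (i,j) satisfies i < j and arr[i] > arr[j].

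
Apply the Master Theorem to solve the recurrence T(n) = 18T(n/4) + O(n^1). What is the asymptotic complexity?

Master Theorem for T(n) = 18T(n/4) + O(n^1):

a = 18, b = 4, c = 1
log_b(a) = log_4(18) = 2.0850

Case 1: c = 1 < log_4(18) = 2.0850
T(n) = O(n^(log_4 18))

For T(n) = 18T(n/4) + O(n^1): log_4(18) = 2.0850. This is Case 1 of the Master Theorem (c < log_b(a), work dominated by leaves), giving O(n^(log_4 18)).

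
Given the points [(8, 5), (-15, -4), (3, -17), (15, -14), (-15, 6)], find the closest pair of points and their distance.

Computing all pairwise distances among 5 points:

d((8, 5), (-15, -4)) = 24.6982
d((8, 5), (3, -17)) = 22.561
d((8, 5), (15, -14)) = 20.2485
d((8, 5), (-15, 6)) = 23.0217
d((-15, -4), (3, -17)) = 22.2036
d((-15, -4), (15, -14)) = 31.6228
d((-15, -4), (-15, 6)) = 10.0 <-- minimum
d((3, -17), (15, -14)) = 12.3693
d((3, -17), (-15, 6)) = 29.2062
d((15, -14), (-15, 6)) = 36.0555

Closest pair: (-15, -4) and (-15, 6) with distance 10.0

The closest pair is (-15, -4) and (-15, 6) with Euclidean distance 10.0. For 5 points, brute-force pairwise comparison is shown above. For large n, the divide-and-conquer algorithm (sort by x, recurse on halves, check the dividing strip) achieves O(n log n).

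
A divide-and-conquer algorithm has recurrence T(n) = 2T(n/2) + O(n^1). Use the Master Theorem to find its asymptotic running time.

Master Theorem for T(n) = 2T(n/2) + O(n^1):

a = 2, b = 2, c = 1
log_b(a) = log_2(2) = 1.0000

Case 2: c = 1 = log_2(2) = 1.0000
T(n) = O(n^1 log n) = O(n log n)

For T(n) = 2T(n/2) + O(n^1): log_2(2) = 1.0000. This is Case 2 of the Master Theorem (c = log_b(a), equal work at all levels), giving O(n log n).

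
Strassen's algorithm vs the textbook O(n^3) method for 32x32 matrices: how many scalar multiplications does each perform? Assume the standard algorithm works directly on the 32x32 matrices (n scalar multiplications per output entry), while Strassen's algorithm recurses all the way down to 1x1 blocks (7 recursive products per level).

Matrix multiplication for 32x32 matrices:

Standard algorithm: 32^3 = 32768 multiplications
Strassen's algorithm: 7^(log2(32)) = 7^5 = 16807 multiplications
Savings: 32768 - 16807 = 15961 multiplications

Standard: 32768 multiplications (32^3). Strassen: 16807 multiplications (7^5). Strassen reduces 8 recursive multiplications to 7 at each level.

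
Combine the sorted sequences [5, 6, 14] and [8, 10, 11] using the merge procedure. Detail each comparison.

Merging process:

Compare 5 vs 8: take 5 from left. Merged: [5]
Compare 6 vs 8: take 6 from left. Merged: [5, 6]
Compare 14 vs 8: take 8 from right. Merged: [5, 6, 8]
Compare 14 vs 10: take 10 from right. Merged: [5, 6, 8, 10]
Compare 14 vs 11: take 11 from right. Merged: [5, 6, 8, 10, 11]
Append remaining from left: [14]. Merged: [5, 6, 8, 10, 11, 14]

Final merged array: [5, 6, 8, 10, 11, 14]
Total comparisons: 5

The merged array is [5, 6, 8, 10, 11, 14], requiring 5 comparisons. The merge step runs in O(n) time where n is the total number of elements.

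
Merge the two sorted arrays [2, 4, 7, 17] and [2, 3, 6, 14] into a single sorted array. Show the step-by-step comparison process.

Merging process:

Compare 2 vs 2: take 2 from left. Merged: [2]
Compare 4 vs 2: take 2 from right. Merged: [2, 2]
Compare 4 vs 3: take 3 from right. Merged: [2, 2, 3]
Compare 4 vs 6: take 4 from left. Merged: [2, 2, 3, 4]
Compare 7 vs 6: take 6 from right. Merged: [2, 2, 3, 4, 6]
Compare 7 vs 14: take 7 from left. Merged: [2, 2, 3, 4, 6, 7]
Compare 17 vs 14: take 14 from right. Merged: [2, 2, 3, 4, 6, 7, 14]
Append remaining from left: [17]. Merged: [2, 2, 3, 4, 6, 7, 14, 17]

Final merged array: [2, 2, 3, 4, 6, 7, 14, 17]
Total comparisons: 7

The merged array is [2, 2, 3, 4, 6, 7, 14, 17], requiring 7 comparisons. The merge step runs in O(n) time where n is the total number of elements.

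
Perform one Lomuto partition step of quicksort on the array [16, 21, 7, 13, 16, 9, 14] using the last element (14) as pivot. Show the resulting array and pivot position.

Lomuto partition with pivot = 14:

Initial array: [16, 21, 7, 13, 16, 9, 14]

arr[0]=16 > 14: no swap
arr[1]=21 > 14: no swap
arr[2]=7 <= 14: swap with position 0, array becomes [7, 21, 16, 13, 16, 9, 14]
arr[3]=13 <= 14: swap with position 1, array becomes [7, 13, 16, 21, 16, 9, 14]
arr[4]=16 > 14: no swap
arr[5]=9 <= 14: swap with position 2, array becomes [7, 13, 9, 21, 16, 16, 14]

Place pivot at position 3: [7, 13, 9, 14, 16, 16, 21]
Pivot position: 3

After partitioning with pivot 14, the array becomes [7, 13, 9, 14, 16, 16, 21]. The pivot is placed at index 3. All elements to the left of the pivot are <= 14, and all elements to the right are > 14.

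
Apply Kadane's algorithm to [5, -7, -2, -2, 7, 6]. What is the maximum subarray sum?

Using Kadane's algorithm on [5, -7, -2, -2, 7, 6]:

Scanning through the array:
Position 1 (value -7): max_ending_here = -2, max_so_far = 5
Position 2 (value -2): max_ending_here = -2, max_so_far = 5
Position 3 (value -2): max_ending_here = -2, max_so_far = 5
Position 4 (value 7): max_ending_here = 7, max_so_far = 7
Position 5 (value 6): max_ending_here = 13, max_so_far = 13

Maximum subarray: [7, 6]
Maximum sum: 13

The maximum subarray is [7, 6] with sum 13. This subarray runs from index 4 to index 5.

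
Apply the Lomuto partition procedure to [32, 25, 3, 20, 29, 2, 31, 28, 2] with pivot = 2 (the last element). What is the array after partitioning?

Lomuto partition with pivot = 2:

Initial array: [32, 25, 3, 20, 29, 2, 31, 28, 2]

arr[0]=32 > 2: no swap
arr[1]=25 > 2: no swap
arr[2]=3 > 2: no swap
arr[3]=20 > 2: no swap
arr[4]=29 > 2: no swap
arr[5]=2 <= 2: swap with position 0, array becomes [2, 25, 3, 20, 29, 32, 31, 28, 2]
arr[6]=31 > 2: no swap
arr[7]=28 > 2: no swap

Place pivot at position 1: [2, 2, 3, 20, 29, 32, 31, 28, 25]
Pivot position: 1

After partitioning with pivot 2, the array becomes [2, 2, 3, 20, 29, 32, 31, 28, 25]. The pivot is placed at index 1. All elements to the left of the pivot are <= 2, and all elements to the right are > 2.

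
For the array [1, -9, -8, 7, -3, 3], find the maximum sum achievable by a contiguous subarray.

Using Kadane's algorithm on [1, -9, -8, 7, -3, 3]:

Scanning through the array:
Position 1 (value -9): max_ending_here = -8, max_so_far = 1
Position 2 (value -8): max_ending_here = -8, max_so_far = 1
Position 3 (value 7): max_ending_here = 7, max_so_far = 7
Position 4 (value -3): max_ending_here = 4, max_so_far = 7
Position 5 (value 3): max_ending_here = 7, max_so_far = 7

Maximum subarray: [7]
Maximum sum: 7

The maximum subarray is [7] with sum 7. This subarray runs from index 3 to index 3.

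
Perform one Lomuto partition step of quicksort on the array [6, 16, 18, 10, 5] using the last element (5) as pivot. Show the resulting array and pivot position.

Lomuto partition with pivot = 5:

Initial array: [6, 16, 18, 10, 5]

arr[0]=6 > 5: no swap
arr[1]=16 > 5: no swap
arr[2]=18 > 5: no swap
arr[3]=10 > 5: no swap

Place pivot at position 0: [5, 16, 18, 10, 6]
Pivot position: 0

After partitioning with pivot 5, the array becomes [5, 16, 18, 10, 6]. The pivot is placed at index 0. All elements to the left of the pivot are <= 5, and all elements to the right are > 5.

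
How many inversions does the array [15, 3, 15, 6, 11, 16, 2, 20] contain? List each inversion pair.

Finding inversions in [15, 3, 15, 6, 11, 16, 2, 20]:

(0, 1): arr[0]=15 > arr[1]=3
(0, 3): arr[0]=15 > arr[3]=6
(0, 4): arr[0]=15 > arr[4]=11
(0, 6): arr[0]=15 > arr[6]=2
(1, 6): arr[1]=3 > arr[6]=2
(2, 3): arr[2]=15 > arr[3]=6
(2, 4): arr[2]=15 > arr[4]=11
(2, 6): arr[2]=15 > arr[6]=2
(3, 6): arr[3]=6 > arr[6]=2
(4, 6): arr[4]=11 > arr[6]=2
(5, 6): arr[5]=16 > arr[6]=2

Total inversions: 11

The array has 11 inversion(s): (0,1), (0,3), (0,4), (0,6), (1,6), (2,3), (2,4), (2,6), (3,6), (4,6), (5,6). Each pair (i,j) satisfies i < j and arr[i] > arr[j].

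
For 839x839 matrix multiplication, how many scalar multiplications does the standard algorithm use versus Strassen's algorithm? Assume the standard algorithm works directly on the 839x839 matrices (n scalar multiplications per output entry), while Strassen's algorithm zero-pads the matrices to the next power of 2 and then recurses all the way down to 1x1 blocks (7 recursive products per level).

Matrix multiplication for 839x839 matrices:

Strassen's algorithm requires power-of-2 dimensions. Pad 839x839 to 1024x1024 (next power of 2).

Standard algorithm: 839^3 = 590589719 multiplications
Strassen's algorithm: 7^(log2(1024)) = 7^10 = 282475249 multiplications
Savings: 590589719 - 282475249 = 308114470 multiplications

Standard: 590589719 multiplications (839^3). Strassen: 282475249 multiplications (7^10, after padding to 1024x1024). Strassen reduces 8 recursive multiplications to 7 at each level.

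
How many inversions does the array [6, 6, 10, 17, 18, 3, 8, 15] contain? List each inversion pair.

Finding inversions in [6, 6, 10, 17, 18, 3, 8, 15]:

(0, 5): arr[0]=6 > arr[5]=3
(1, 5): arr[1]=6 > arr[5]=3
(2, 5): arr[2]=10 > arr[5]=3
(2, 6): arr[2]=10 > arr[6]=8
(3, 5): arr[3]=17 > arr[5]=3
(3, 6): arr[3]=17 > arr[6]=8
(3, 7): arr[3]=17 > arr[7]=15
(4, 5): arr[4]=18 > arr[5]=3
(4, 6): arr[4]=18 > arr[6]=8
(4, 7): arr[4]=18 > arr[7]=15

Total inversions: 10

The array has 10 inversion(s): (0,5), (1,5), (2,5), (2,6), (3,5), (3,6), (3,7), (4,5), (4,6), (4,7). Each pair (i,j) satisfies i < j and arr[i] > arr[j].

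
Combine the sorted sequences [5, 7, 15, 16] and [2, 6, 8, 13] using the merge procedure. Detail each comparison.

Merging process:

Compare 5 vs 2: take 2 from right. Merged: [2]
Compare 5 vs 6: take 5 from left. Merged: [2, 5]
Compare 7 vs 6: take 6 from right. Merged: [2, 5, 6]
Compare 7 vs 8: take 7 from left. Merged: [2, 5, 6, 7]
Compare 15 vs 8: take 8 from right. Merged: [2, 5, 6, 7, 8]
Compare 15 vs 13: take 13 from right. Merged: [2, 5, 6, 7, 8, 13]
Append remaining from left: [15, 16]. Merged: [2, 5, 6, 7, 8, 13, 15, 16]

Final merged array: [2, 5, 6, 7, 8, 13, 15, 16]
Total comparisons: 6

The merged array is [2, 5, 6, 7, 8, 13, 15, 16], requiring 6 comparisons. The merge step runs in O(n) time where n is the total number of elements.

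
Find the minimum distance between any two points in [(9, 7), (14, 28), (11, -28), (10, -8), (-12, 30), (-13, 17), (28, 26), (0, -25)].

Computing all pairwise distances among 8 points:

d((9, 7), (14, 28)) = 21.587
d((9, 7), (11, -28)) = 35.0571
d((9, 7), (10, -8)) = 15.0333
d((9, 7), (-12, 30)) = 31.1448
d((9, 7), (-13, 17)) = 24.1661
d((9, 7), (28, 26)) = 26.8701
d((9, 7), (0, -25)) = 33.2415
d((14, 28), (11, -28)) = 56.0803
d((14, 28), (10, -8)) = 36.2215
d((14, 28), (-12, 30)) = 26.0768
d((14, 28), (-13, 17)) = 29.1548
d((14, 28), (28, 26)) = 14.1421
d((14, 28), (0, -25)) = 54.8179
d((11, -28), (10, -8)) = 20.025
d((11, -28), (-12, 30)) = 62.3939
d((11, -28), (-13, 17)) = 51.0
d((11, -28), (28, 26)) = 56.6127
d((11, -28), (0, -25)) = 11.4018 <-- minimum
d((10, -8), (-12, 30)) = 43.909
d((10, -8), (-13, 17)) = 33.9706
d((10, -8), (28, 26)) = 38.4708
d((10, -8), (0, -25)) = 19.7231
d((-12, 30), (-13, 17)) = 13.0384
d((-12, 30), (28, 26)) = 40.1995
d((-12, 30), (0, -25)) = 56.2939
d((-13, 17), (28, 26)) = 41.9762
d((-13, 17), (0, -25)) = 43.9659
d((28, 26), (0, -25)) = 58.1808

Closest pair: (11, -28) and (0, -25) with distance 11.4018

The closest pair is (11, -28) and (0, -25) with Euclidean distance 11.4018. For 8 points, brute-force pairwise comparison is shown above. For large n, the divide-and-conquer algorithm (sort by x, recurse on halves, check the dividing strip) achieves O(n log n).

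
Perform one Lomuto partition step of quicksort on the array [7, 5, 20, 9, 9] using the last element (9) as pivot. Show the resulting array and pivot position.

Lomuto partition with pivot = 9:

Initial array: [7, 5, 20, 9, 9]

arr[0]=7 <= 9: swap with position 0, array becomes [7, 5, 20, 9, 9]
arr[1]=5 <= 9: swap with position 1, array becomes [7, 5, 20, 9, 9]
arr[2]=20 > 9: no swap
arr[3]=9 <= 9: swap with position 2, array becomes [7, 5, 9, 20, 9]

Place pivot at position 3: [7, 5, 9, 9, 20]
Pivot position: 3

After partitioning with pivot 9, the array becomes [7, 5, 9, 9, 20]. The pivot is placed at index 3. All elements to the left of the pivot are <= 9, and all elements to the right are > 9.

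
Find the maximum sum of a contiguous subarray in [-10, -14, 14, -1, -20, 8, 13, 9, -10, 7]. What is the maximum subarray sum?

Using Kadane's algorithm on [-10, -14, 14, -1, -20, 8, 13, 9, -10, 7]:

Scanning through the array:
Position 1 (value -14): max_ending_here = -14, max_so_far = -10
Position 2 (value 14): max_ending_here = 14, max_so_far = 14
Position 3 (value -1): max_ending_here = 13, max_so_far = 14
Position 4 (value -20): max_ending_here = -7, max_so_far = 14
Position 5 (value 8): max_ending_here = 8, max_so_far = 14
Position 6 (value 13): max_ending_here = 21, max_so_far = 21
Position 7 (value 9): max_ending_here = 30, max_so_far = 30
Position 8 (value -10): max_ending_here = 20, max_so_far = 30
Position 9 (value 7): max_ending_here = 27, max_so_far = 30

Maximum subarray: [8, 13, 9]
Maximum sum: 30

The maximum subarray is [8, 13, 9] with sum 30. This subarray runs from index 5 to index 7.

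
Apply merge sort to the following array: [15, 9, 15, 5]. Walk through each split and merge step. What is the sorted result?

Merge sort trace:

Split: [15, 9, 15, 5] -> [15, 9] and [15, 5]
  Split: [15, 9] -> [15] and [9]
  Merge: [15] + [9] -> [9, 15]
  Split: [15, 5] -> [15] and [5]
  Merge: [15] + [5] -> [5, 15]
Merge: [9, 15] + [5, 15] -> [5, 9, 15, 15]

Final sorted array: [5, 9, 15, 15]

The merge sort proceeds by recursively splitting the array and merging sorted halves.
After all merges, the sorted array is [5, 9, 15, 15].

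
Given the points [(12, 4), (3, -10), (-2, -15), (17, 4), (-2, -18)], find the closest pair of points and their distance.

Computing all pairwise distances among 5 points:

d((12, 4), (3, -10)) = 16.6433
d((12, 4), (-2, -15)) = 23.6008
d((12, 4), (17, 4)) = 5.0
d((12, 4), (-2, -18)) = 26.0768
d((3, -10), (-2, -15)) = 7.0711
d((3, -10), (17, 4)) = 19.799
d((3, -10), (-2, -18)) = 9.434
d((-2, -15), (17, 4)) = 26.8701
d((-2, -15), (-2, -18)) = 3.0 <-- minimum
d((17, 4), (-2, -18)) = 29.0689

Closest pair: (-2, -15) and (-2, -18) with distance 3.0

The closest pair is (-2, -15) and (-2, -18) with Euclidean distance 3.0. For 5 points, brute-force pairwise comparison is shown above. For large n, the divide-and-conquer algorithm (sort by x, recurse on halves, check the dividing strip) achieves O(n log n).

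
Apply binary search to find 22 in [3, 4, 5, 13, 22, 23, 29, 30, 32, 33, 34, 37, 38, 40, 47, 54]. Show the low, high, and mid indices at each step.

Binary search for 22 in [3, 4, 5, 13, 22, 23, 29, 30, 32, 33, 34, 37, 38, 40, 47, 54]:

lo=0, hi=15, mid=7, arr[mid]=30 -> 30 > 22, search left half
lo=0, hi=6, mid=3, arr[mid]=13 -> 13 < 22, search right half
lo=4, hi=6, mid=5, arr[mid]=23 -> 23 > 22, search left half
lo=4, hi=4, mid=4, arr[mid]=22 -> Found target at index 4!

Binary search finds 22 at index 4 after 4 comparisons. The search repeatedly halves the search space by comparing with the middle element.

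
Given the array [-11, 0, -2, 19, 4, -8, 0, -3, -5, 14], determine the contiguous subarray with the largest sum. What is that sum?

Using Kadane's algorithm on [-11, 0, -2, 19, 4, -8, 0, -3, -5, 14]:

Scanning through the array:
Position 1 (value 0): max_ending_here = 0, max_so_far = 0
Position 2 (value -2): max_ending_here = -2, max_so_far = 0
Position 3 (value 19): max_ending_here = 19, max_so_far = 19
Position 4 (value 4): max_ending_here = 23, max_so_far = 23
Position 5 (value -8): max_ending_here = 15, max_so_far = 23
Position 6 (value 0): max_ending_here = 15, max_so_far = 23
Position 7 (value -3): max_ending_here = 12, max_so_far = 23
Position 8 (value -5): max_ending_here = 7, max_so_far = 23
Position 9 (value 14): max_ending_here = 21, max_so_far = 23

Maximum subarray: [19, 4]
Maximum sum: 23

The maximum subarray is [19, 4] with sum 23. This subarray runs from index 3 to index 4.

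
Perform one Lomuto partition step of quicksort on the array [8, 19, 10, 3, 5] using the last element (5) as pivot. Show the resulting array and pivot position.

Lomuto partition with pivot = 5:

Initial array: [8, 19, 10, 3, 5]

arr[0]=8 > 5: no swap
arr[1]=19 > 5: no swap
arr[2]=10 > 5: no swap
arr[3]=3 <= 5: swap with position 0, array becomes [3, 19, 10, 8, 5]

Place pivot at position 1: [3, 5, 10, 8, 19]
Pivot position: 1

After partitioning with pivot 5, the array becomes [3, 5, 10, 8, 19]. The pivot is placed at index 1. All elements to the left of the pivot are <= 5, and all elements to the right are > 5.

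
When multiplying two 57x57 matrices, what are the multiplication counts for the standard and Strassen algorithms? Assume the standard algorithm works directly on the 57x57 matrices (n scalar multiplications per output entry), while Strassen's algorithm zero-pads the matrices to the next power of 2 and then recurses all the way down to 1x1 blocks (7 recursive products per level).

Matrix multiplication for 57x57 matrices:

Strassen's algorithm requires power-of-2 dimensions. Pad 57x57 to 64x64 (next power of 2).

Standard algorithm: 57^3 = 185193 multiplications
Strassen's algorithm: 7^(log2(64)) = 7^6 = 117649 multiplications
Savings: 185193 - 117649 = 67544 multiplications

Standard: 185193 multiplications (57^3). Strassen: 117649 multiplications (7^6, after padding to 64x64). Strassen reduces 8 recursive multiplications to 7 at each level.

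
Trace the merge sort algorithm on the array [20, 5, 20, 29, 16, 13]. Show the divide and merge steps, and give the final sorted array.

Merge sort trace:

Split: [20, 5, 20, 29, 16, 13] -> [20, 5, 20] and [29, 16, 13]
  Split: [20, 5, 20] -> [20] and [5, 20]
    Split: [5, 20] -> [5] and [20]
    Merge: [5] + [20] -> [5, 20]
  Merge: [20] + [5, 20] -> [5, 20, 20]
  Split: [29, 16, 13] -> [29] and [16, 13]
    Split: [16, 13] -> [16] and [13]
    Merge: [16] + [13] -> [13, 16]
  Merge: [29] + [13, 16] -> [13, 16, 29]
Merge: [5, 20, 20] + [13, 16, 29] -> [5, 13, 16, 20, 20, 29]

Final sorted array: [5, 13, 16, 20, 20, 29]

The merge sort proceeds by recursively splitting the array and merging sorted halves.
After all merges, the sorted array is [5, 13, 16, 20, 20, 29].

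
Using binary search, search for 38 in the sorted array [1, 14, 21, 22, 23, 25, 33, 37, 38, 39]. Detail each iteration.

Binary search for 38 in [1, 14, 21, 22, 23, 25, 33, 37, 38, 39]:

lo=0, hi=9, mid=4, arr[mid]=23 -> 23 < 38, search right half
lo=5, hi=9, mid=7, arr[mid]=37 -> 37 < 38, search right half
lo=8, hi=9, mid=8, arr[mid]=38 -> Found target at index 8!

Binary search finds 38 at index 8 after 3 comparisons. The search repeatedly halves the search space by comparing with the middle element.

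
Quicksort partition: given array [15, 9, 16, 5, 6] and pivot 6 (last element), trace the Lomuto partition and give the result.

Lomuto partition with pivot = 6:

Initial array: [15, 9, 16, 5, 6]

arr[0]=15 > 6: no swap
arr[1]=9 > 6: no swap
arr[2]=16 > 6: no swap
arr[3]=5 <= 6: swap with position 0, array becomes [5, 9, 16, 15, 6]

Place pivot at position 1: [5, 6, 16, 15, 9]
Pivot position: 1

After partitioning with pivot 6, the array becomes [5, 6, 16, 15, 9]. The pivot is placed at index 1. All elements to the left of the pivot are <= 6, and all elements to the right are > 6.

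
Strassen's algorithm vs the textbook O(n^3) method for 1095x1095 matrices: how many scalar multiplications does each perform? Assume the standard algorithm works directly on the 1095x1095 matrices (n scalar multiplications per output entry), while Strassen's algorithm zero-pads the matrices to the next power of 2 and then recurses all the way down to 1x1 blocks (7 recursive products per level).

Matrix multiplication for 1095x1095 matrices:

Strassen's algorithm requires power-of-2 dimensions. Pad 1095x1095 to 2048x2048 (next power of 2).

Standard algorithm: 1095^3 = 1312932375 multiplications
Strassen's algorithm: 7^(log2(2048)) = 7^11 = 1977326743 multiplications
Difference: 1312932375 - 1977326743 = -664394368 (Strassen uses MORE here due to padding overhead — for small or just-over-power-of-2 n, padding can outweigh the per-level savings)

Standard: 1312932375 multiplications (1095^3). Strassen: 1977326743 multiplications (7^11, after padding to 2048x2048). Strassen reduces 8 recursive multiplications to 7 at each level.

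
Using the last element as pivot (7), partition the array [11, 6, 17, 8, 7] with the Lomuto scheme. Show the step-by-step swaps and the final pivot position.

Lomuto partition with pivot = 7:

Initial array: [11, 6, 17, 8, 7]

arr[0]=11 > 7: no swap
arr[1]=6 <= 7: swap with position 0, array becomes [6, 11, 17, 8, 7]
arr[2]=17 > 7: no swap
arr[3]=8 > 7: no swap

Place pivot at position 1: [6, 7, 17, 8, 11]
Pivot position: 1

After partitioning with pivot 7, the array becomes [6, 7, 17, 8, 11]. The pivot is placed at index 1. All elements to the left of the pivot are <= 7, and all elements to the right are > 7.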